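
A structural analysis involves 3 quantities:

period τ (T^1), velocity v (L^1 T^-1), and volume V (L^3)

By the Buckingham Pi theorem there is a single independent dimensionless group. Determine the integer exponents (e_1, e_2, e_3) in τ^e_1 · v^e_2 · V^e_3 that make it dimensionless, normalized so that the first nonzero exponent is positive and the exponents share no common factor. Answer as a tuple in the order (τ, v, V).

L: e_1·(0) + e_2·(1) + e_3·(3) = 0
T: e_1·(1) + e_2·(-1) + e_3·(0) = 0
Solving this homogeneous linear system for the smallest-integer solution (first nonzero entry positive) gives (3, 3, -1).

(3, 3, -1)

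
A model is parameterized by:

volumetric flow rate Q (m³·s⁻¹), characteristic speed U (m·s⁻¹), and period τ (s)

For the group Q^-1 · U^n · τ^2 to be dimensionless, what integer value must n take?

Balance the L exponent: (1)·n from U, plus −(3) + 2·(0) = -3 from the rest, must sum to zero.
n − 3 = 0, so n = 3.

3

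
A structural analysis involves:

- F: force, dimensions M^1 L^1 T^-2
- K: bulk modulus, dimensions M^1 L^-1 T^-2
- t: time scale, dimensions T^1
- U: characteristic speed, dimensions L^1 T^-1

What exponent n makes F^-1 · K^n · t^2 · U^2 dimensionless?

Balance the M exponent: (1)·n from K, plus −(1) + 2·(0) + 2·(0) = -1 from the rest, must sum to zero.
n − 1 = 0, so n = 1.

1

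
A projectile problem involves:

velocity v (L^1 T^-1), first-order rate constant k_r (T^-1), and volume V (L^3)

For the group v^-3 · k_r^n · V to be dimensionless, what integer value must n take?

Balance the T exponent: (-1)·n from k_r, plus −3·(-1) + (0) = 3 from the rest, must sum to zero.
−n + 3 = 0, so n = 3.

3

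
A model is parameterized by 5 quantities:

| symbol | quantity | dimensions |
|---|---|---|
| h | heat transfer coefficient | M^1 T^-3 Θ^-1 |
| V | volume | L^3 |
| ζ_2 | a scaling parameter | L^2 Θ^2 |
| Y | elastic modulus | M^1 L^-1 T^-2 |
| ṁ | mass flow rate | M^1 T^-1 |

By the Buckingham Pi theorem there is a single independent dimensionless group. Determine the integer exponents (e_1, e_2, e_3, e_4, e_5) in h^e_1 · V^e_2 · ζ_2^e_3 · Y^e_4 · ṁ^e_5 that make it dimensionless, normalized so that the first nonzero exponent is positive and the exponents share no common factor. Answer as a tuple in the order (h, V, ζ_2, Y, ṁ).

(2, -2, 1, -4, 2)

M: e_1·(1) + e_2·(0) + e_3·(0) + e_4·(1) + e_5·(1) = 0
L: e_1·(0) + e_2·(3) + e_3·(2) + e_4·(-1) + e_5·(0) = 0
T: e_1·(-3) + e_2·(0) + e_3·(0) + e_4·(-2) + e_5·(-1) = 0
Θ: e_1·(-1) + e_2·(0) + e_3·(2) + e_4·(0) + e_5·(0) = 0
Solving this homogeneous linear system for the smallest-integer solution (first nonzero entry positive) gives (2, -2, 1, -4, 2).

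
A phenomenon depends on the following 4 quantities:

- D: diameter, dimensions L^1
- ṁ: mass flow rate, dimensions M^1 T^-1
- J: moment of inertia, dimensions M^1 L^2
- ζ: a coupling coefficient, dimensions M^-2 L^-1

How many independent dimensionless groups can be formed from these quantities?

1

There are 4 variables and 3 base dimensions (M, L, T).
The dimension matrix has rank 3.
Independent dimensionless groups: 4 − 3 = 1.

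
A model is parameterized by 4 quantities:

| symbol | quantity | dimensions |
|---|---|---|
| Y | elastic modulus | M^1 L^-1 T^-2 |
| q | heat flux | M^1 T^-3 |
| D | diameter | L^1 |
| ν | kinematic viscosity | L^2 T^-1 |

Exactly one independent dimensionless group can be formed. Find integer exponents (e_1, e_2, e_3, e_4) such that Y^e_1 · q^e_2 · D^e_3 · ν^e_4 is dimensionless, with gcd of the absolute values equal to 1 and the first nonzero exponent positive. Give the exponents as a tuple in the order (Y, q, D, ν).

(1, -1, -1, 1)

M: e_1·(1) + e_2·(1) + e_3·(0) + e_4·(0) = 0
L: e_1·(-1) + e_2·(0) + e_3·(1) + e_4·(2) = 0
T: e_1·(-2) + e_2·(-3) + e_3·(0) + e_4·(-1) = 0
Solving this homogeneous linear system for the smallest-integer solution (first nonzero entry positive) gives (1, -1, -1, 1).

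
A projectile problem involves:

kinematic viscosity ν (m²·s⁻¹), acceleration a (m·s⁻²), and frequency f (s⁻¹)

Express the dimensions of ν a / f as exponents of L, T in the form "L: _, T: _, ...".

Collect each base-dimension exponent across the product:
  L: (2) + (1) − (0) = 3
  T: (-1) + (-2) − (-1) = -2
So the dimensions are [L³ T⁻²].

L: 3, T: -2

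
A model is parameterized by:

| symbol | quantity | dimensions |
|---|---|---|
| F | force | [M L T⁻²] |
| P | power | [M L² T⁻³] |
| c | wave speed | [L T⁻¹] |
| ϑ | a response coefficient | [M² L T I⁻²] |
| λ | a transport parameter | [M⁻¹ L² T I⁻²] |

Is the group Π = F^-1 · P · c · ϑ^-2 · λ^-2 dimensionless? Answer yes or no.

no

Sum the exponent of each base dimension across the product:
  M: −[F]_M + [P]_M + [c]_M − 2·[ϑ]_M − 2·[λ]_M = −(1) + (1) + (0) − 2·(2) − 2·(-1) = -2
  L: −[F]_L + [P]_L + [c]_L − 2·[ϑ]_L − 2·[λ]_L = −(1) + (2) + (1) − 2·(1) − 2·(2) = -4
  T: −[F]_T + [P]_T + [c]_T − 2·[ϑ]_T − 2·[λ]_T = −(-2) + (-3) + (-1) − 2·(1) − 2·(1) = -6
  I: −[F]_I + [P]_I + [c]_I − 2·[ϑ]_I − 2·[λ]_I = −(0) + (0) + (0) − 2·(-2) − 2·(-2) = 8
Net dimensions [M⁻² L⁻⁴ T⁻⁶ I⁸] ≠ [1] — not dimensionless.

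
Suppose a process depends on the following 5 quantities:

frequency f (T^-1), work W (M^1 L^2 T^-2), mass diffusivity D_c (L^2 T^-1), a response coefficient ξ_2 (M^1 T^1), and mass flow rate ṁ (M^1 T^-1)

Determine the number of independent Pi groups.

There are 5 variables and 3 base dimensions (M, L, T).
The dimension matrix has rank 3.
Independent dimensionless groups: 5 − 3 = 2.

2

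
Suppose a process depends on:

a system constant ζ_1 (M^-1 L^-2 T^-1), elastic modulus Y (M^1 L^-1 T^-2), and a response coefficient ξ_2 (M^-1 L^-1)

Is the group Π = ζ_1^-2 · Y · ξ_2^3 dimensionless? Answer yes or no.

yes

Sum the exponent of each base dimension across the product:
  M: −2·[ζ_1]_M + [Y]_M + 3·[ξ_2]_M = −2·(-1) + (1) + 3·(-1) = 0
  L: −2·[ζ_1]_L + [Y]_L + 3·[ξ_2]_L = −2·(-2) + (-1) + 3·(-1) = 0
  T: −2·[ζ_1]_T + [Y]_T + 3·[ξ_2]_T = −2·(-1) + (-2) + 3·(0) = 0
All base exponents vanish — dimensionless.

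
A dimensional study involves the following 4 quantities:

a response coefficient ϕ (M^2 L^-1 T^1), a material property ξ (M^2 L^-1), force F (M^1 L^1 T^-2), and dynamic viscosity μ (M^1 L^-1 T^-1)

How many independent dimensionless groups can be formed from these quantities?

1

There are 4 variables and 3 base dimensions (M, L, T).
The dimension matrix has rank 3.
Independent dimensionless groups: 4 − 3 = 1.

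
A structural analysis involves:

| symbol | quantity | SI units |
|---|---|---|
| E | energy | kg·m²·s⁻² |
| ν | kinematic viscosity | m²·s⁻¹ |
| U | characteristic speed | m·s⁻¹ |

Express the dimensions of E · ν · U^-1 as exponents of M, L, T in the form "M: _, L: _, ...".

M: 1, L: 3, T: -2

Collect each base-dimension exponent across the product:
  M: (1) + (0) − (0) = 1
  L: (2) + (2) − (1) = 3
  T: (-2) + (-1) − (-1) = -2
So the dimensions are [M L³ T⁻²].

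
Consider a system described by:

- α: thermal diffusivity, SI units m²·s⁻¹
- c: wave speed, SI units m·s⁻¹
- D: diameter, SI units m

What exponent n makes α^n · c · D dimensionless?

Balance the L exponent: (2)·n from α, plus (1) + (1) = 2 from the rest, must sum to zero.
2n + 2 = 0, so n = -1.

-1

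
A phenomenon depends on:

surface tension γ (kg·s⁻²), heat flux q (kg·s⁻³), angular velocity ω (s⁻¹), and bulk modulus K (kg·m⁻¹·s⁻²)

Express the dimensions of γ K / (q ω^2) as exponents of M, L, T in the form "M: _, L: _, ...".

M: 1, L: -1, T: 1

Collect each base-dimension exponent across the product:
  M: (1) − (1) − 2·(0) + (1) = 1
  L: (0) − (0) − 2·(0) + (-1) = -1
  T: (-2) − (-3) − 2·(-1) + (-2) = 1
So the dimensions are [M L⁻¹ T].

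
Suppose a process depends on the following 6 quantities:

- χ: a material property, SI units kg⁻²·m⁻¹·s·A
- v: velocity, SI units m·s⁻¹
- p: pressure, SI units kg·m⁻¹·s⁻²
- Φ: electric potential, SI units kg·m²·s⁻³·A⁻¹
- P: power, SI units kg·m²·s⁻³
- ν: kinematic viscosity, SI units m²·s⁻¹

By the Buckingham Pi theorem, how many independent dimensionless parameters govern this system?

2

There are 6 variables and 4 base dimensions (M, L, T, I).
The dimension matrix has rank 4.
Independent dimensionless groups: 6 − 4 = 2.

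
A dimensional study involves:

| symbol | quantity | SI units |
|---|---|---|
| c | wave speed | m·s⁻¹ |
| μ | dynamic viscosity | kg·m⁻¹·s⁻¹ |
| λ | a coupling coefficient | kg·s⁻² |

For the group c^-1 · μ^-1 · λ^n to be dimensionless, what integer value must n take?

Balance the M exponent: (1)·n from λ, plus −(0) − (1) = -1 from the rest, must sum to zero.
n − 1 = 0, so n = 1.

1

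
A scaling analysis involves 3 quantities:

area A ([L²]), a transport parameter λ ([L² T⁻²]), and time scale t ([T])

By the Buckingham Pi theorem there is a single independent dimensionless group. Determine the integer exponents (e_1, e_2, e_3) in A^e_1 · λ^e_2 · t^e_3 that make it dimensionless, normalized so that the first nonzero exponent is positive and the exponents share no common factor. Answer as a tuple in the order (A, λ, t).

L: e_1·(2) + e_2·(2) + e_3·(0) = 0
T: e_1·(0) + e_2·(-2) + e_3·(1) = 0
Solving this homogeneous linear system for the smallest-integer solution (first nonzero entry positive) gives (1, -1, -2).

(1, -1, -2)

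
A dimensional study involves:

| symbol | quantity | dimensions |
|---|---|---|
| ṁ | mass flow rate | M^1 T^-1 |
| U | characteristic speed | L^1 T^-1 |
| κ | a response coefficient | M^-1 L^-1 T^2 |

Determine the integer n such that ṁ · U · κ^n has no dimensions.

Balance the M exponent: (-1)·n from κ, plus (1) + (0) = 1 from the rest, must sum to zero.
−n + 1 = 0, so n = 1.

1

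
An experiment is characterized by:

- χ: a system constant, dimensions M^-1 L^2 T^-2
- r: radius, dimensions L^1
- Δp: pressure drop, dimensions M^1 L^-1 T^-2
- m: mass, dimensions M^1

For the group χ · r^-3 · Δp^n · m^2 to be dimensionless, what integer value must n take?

-1

Balance the M exponent: (1)·n from Δp, plus (-1) − 3·(0) + 2·(1) = 1 from the rest, must sum to zero.
n + 1 = 0, so n = -1.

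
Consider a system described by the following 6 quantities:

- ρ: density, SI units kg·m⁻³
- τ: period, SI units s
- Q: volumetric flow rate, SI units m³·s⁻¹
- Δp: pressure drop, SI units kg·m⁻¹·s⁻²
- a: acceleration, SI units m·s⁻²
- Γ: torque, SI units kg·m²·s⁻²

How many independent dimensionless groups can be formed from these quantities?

There are 6 variables and 3 base dimensions (M, L, T).
The dimension matrix has rank 3.
Independent dimensionless groups: 6 − 3 = 3.

3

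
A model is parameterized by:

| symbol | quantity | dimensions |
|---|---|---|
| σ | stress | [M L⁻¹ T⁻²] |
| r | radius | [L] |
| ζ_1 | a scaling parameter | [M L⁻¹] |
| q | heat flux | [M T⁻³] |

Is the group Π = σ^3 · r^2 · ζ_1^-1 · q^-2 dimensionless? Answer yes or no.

Sum the exponent of each base dimension across the product:
  M: 3·[σ]_M + 2·[r]_M − [ζ_1]_M − 2·[q]_M = 3·(1) + 2·(0) − (1) − 2·(1) = 0
  L: 3·[σ]_L + 2·[r]_L − [ζ_1]_L − 2·[q]_L = 3·(-1) + 2·(1) − (-1) − 2·(0) = 0
  T: 3·[σ]_T + 2·[r]_T − [ζ_1]_T − 2·[q]_T = 3·(-2) + 2·(0) − (0) − 2·(-3) = 0
All base exponents vanish — dimensionless.

yes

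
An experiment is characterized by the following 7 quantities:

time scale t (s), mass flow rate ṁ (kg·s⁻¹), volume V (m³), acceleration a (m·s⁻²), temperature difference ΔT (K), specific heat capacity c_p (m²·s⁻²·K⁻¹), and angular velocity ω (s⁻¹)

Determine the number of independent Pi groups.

There are 7 variables and 4 base dimensions (M, L, T, Θ).
The dimension matrix has rank 4.
Independent dimensionless groups: 7 − 4 = 3.

3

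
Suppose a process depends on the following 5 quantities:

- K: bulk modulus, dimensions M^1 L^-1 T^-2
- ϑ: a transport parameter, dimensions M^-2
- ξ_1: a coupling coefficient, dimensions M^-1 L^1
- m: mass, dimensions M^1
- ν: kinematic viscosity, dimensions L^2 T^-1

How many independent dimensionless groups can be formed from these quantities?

There are 5 variables and 3 base dimensions (M, L, T).
The dimension matrix has rank 3.
Independent dimensionless groups: 5 − 3 = 2.

2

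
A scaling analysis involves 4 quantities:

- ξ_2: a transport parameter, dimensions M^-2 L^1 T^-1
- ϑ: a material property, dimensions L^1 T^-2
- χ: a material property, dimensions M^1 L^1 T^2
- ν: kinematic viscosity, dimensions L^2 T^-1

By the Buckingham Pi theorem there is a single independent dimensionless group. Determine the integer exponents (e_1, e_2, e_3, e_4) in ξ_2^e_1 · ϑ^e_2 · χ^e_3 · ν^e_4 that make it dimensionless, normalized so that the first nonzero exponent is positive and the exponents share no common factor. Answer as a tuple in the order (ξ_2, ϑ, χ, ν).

M: e_1·(-2) + e_2·(0) + e_3·(1) + e_4·(0) = 0
L: e_1·(1) + e_2·(1) + e_3·(1) + e_4·(2) = 0
T: e_1·(-1) + e_2·(-2) + e_3·(2) + e_4·(-1) = 0
Solving this homogeneous linear system for the smallest-integer solution (first nonzero entry positive) gives (1, 3, 2, -3).

(1, 3, 2, -3)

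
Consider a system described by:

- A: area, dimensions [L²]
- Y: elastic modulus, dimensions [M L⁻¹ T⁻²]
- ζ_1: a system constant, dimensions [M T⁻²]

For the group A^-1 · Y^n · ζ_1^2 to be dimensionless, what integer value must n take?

Balance the M exponent: (1)·n from Y, plus −(0) + 2·(1) = 2 from the rest, must sum to zero.
n + 2 = 0, so n = -2.

-2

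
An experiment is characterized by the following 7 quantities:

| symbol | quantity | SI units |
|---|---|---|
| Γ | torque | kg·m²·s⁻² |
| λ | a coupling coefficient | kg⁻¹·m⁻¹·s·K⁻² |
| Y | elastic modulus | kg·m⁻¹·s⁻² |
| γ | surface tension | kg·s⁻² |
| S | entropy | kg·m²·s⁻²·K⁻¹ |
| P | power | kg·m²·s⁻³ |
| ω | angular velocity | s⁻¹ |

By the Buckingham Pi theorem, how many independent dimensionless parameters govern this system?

3

There are 7 variables and 4 base dimensions (M, L, T, Θ).
The dimension matrix has rank 4.
Independent dimensionless groups: 7 − 4 = 3.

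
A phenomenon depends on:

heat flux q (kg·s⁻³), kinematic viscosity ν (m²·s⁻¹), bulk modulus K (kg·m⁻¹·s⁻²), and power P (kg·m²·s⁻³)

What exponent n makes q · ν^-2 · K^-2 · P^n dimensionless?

Balance the M exponent: (1)·n from P, plus (1) − 2·(0) − 2·(1) = -1 from the rest, must sum to zero.
n − 1 = 0, so n = 1.

1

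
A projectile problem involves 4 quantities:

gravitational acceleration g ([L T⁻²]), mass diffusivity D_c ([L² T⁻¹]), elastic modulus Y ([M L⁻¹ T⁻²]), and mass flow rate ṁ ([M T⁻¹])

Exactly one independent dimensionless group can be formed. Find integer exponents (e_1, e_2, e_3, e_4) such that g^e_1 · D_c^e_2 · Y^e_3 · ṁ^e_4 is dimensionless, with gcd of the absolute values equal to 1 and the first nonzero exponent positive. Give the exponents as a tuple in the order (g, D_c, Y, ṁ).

M: e_1·(0) + e_2·(0) + e_3·(1) + e_4·(1) = 0
L: e_1·(1) + e_2·(2) + e_3·(-1) + e_4·(0) = 0
T: e_1·(-2) + e_2·(-1) + e_3·(-2) + e_4·(-1) = 0
Solving this homogeneous linear system for the smallest-integer solution (first nonzero entry positive) gives (1, -1, -1, 1).

(1, -1, -1, 1)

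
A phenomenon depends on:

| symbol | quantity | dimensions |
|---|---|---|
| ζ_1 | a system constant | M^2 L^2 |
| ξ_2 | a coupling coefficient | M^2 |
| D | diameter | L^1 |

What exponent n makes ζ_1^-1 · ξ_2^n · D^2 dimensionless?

1

Balance the M exponent: (2)·n from ξ_2, plus −(2) + 2·(0) = -2 from the rest, must sum to zero.
2n − 2 = 0, so n = 1.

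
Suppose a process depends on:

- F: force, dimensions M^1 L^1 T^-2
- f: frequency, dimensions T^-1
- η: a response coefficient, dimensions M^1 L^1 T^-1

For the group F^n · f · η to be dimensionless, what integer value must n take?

-1

Balance the M exponent: (1)·n from F, plus (0) + (1) = 1 from the rest, must sum to zero.
n + 1 = 0, so n = -1.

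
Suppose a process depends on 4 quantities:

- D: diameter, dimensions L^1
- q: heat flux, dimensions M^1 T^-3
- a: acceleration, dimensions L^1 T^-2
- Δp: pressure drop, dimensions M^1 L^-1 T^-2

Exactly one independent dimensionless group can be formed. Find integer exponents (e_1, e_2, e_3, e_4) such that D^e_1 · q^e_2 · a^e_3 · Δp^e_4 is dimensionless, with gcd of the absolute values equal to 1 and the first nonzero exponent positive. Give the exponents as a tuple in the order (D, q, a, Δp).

(1, -2, 1, 2)

M: e_1·(0) + e_2·(1) + e_3·(0) + e_4·(1) = 0
L: e_1·(1) + e_2·(0) + e_3·(1) + e_4·(-1) = 0
T: e_1·(0) + e_2·(-3) + e_3·(-2) + e_4·(-2) = 0
Solving this homogeneous linear system for the smallest-integer solution (first nonzero entry positive) gives (1, -2, 1, 2).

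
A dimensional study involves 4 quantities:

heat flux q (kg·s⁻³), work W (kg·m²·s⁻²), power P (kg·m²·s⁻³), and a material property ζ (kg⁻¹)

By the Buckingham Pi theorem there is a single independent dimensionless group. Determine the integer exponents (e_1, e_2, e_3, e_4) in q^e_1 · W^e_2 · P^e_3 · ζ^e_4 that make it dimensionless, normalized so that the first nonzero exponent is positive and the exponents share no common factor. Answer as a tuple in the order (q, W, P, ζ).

M: e_1·(1) + e_2·(1) + e_3·(1) + e_4·(-1) = 0
L: e_1·(0) + e_2·(2) + e_3·(2) + e_4·(0) = 0
T: e_1·(-3) + e_2·(-2) + e_3·(-3) + e_4·(0) = 0
Solving this homogeneous linear system for the smallest-integer solution (first nonzero entry positive) gives (1, 3, -3, 1).

(1, 3, -3, 1)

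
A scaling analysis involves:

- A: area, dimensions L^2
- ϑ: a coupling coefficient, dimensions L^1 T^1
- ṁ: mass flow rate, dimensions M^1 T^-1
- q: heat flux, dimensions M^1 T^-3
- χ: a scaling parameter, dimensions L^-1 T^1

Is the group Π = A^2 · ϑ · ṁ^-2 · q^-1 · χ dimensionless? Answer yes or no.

no

Sum the exponent of each base dimension across the product:
  M: 2·[A]_M + [ϑ]_M − 2·[ṁ]_M − [q]_M + [χ]_M = 2·(0) + (0) − 2·(1) − (1) + (0) = -3
  L: 2·[A]_L + [ϑ]_L − 2·[ṁ]_L − [q]_L + [χ]_L = 2·(2) + (1) − 2·(0) − (0) + (-1) = 4
  T: 2·[A]_T + [ϑ]_T − 2·[ṁ]_T − [q]_T + [χ]_T = 2·(0) + (1) − 2·(-1) − (-3) + (1) = 7
Net dimensions [M⁻³ L⁴ T⁷] ≠ [1] — not dimensionless.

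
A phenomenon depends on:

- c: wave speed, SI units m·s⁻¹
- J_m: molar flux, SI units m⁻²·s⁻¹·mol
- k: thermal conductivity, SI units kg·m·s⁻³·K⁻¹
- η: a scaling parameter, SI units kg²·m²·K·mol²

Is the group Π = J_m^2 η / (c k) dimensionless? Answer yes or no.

Sum the exponent of each base dimension across the product:
  M: −[c]_M + 2·[J_m]_M − [k]_M + [η]_M = −(0) + 2·(0) − (1) + (2) = 1
  L: −[c]_L + 2·[J_m]_L − [k]_L + [η]_L = −(1) + 2·(-2) − (1) + (2) = -4
  T: −[c]_T + 2·[J_m]_T − [k]_T + [η]_T = −(-1) + 2·(-1) − (-3) + (0) = 2
  Θ: −[c]_Θ + 2·[J_m]_Θ − [k]_Θ + [η]_Θ = −(0) + 2·(0) − (-1) + (1) = 2
  N: −[c]_N + 2·[J_m]_N − [k]_N + [η]_N = −(0) + 2·(1) − (0) + (2) = 4
Net dimensions [M L⁻⁴ T² Θ² N⁴] ≠ [1] — not dimensionless.

no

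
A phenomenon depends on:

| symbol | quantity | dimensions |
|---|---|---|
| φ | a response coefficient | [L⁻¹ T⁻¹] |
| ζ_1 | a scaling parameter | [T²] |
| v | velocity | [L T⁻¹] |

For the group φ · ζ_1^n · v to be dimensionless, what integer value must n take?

Balance the T exponent: (2)·n from ζ_1, plus (-1) + (-1) = -2 from the rest, must sum to zero.
2n − 2 = 0, so n = 1.

1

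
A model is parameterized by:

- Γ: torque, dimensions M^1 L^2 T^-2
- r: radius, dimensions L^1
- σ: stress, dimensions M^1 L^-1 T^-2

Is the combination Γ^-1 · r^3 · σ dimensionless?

Sum the exponent of each base dimension across the product:
  M: −[Γ]_M + 3·[r]_M + [σ]_M = −(1) + 3·(0) + (1) = 0
  L: −[Γ]_L + 3·[r]_L + [σ]_L = −(2) + 3·(1) + (-1) = 0
  T: −[Γ]_T + 3·[r]_T + [σ]_T = −(-2) + 3·(0) + (-2) = 0
  Θ: −[Γ]_Θ + 3·[r]_Θ + [σ]_Θ = −(0) + 3·(0) + (0) = 0
  N: −[Γ]_N + 3·[r]_N + [σ]_N = −(0) + 3·(0) + (0) = 0
All base exponents vanish — dimensionless.

yes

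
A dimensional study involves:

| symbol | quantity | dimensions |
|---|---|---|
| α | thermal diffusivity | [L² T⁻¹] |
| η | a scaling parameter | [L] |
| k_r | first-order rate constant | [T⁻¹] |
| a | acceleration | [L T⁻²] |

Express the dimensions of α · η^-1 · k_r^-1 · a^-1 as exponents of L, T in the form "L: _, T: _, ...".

Collect each base-dimension exponent across the product:
  L: (2) − (1) − (0) − (1) = 0
  T: (-1) − (0) − (-1) − (-2) = 2
So the dimensions are [T²].

L: 0, T: 2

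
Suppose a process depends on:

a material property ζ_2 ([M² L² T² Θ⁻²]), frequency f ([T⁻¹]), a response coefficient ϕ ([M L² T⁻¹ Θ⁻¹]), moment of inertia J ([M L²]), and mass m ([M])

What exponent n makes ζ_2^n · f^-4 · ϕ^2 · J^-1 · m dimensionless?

Balance the M exponent: (2)·n from ζ_2, plus −4·(0) + 2·(1) − (1) + (1) = 2 from the rest, must sum to zero.
2n + 2 = 0, so n = -1.

-1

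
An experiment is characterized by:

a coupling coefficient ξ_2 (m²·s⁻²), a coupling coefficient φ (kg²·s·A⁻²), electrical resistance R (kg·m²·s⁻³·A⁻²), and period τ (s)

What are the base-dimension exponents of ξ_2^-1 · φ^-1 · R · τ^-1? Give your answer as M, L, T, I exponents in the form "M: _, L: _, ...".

Collect each base-dimension exponent across the product:
  M: −(0) − (2) + (1) − (0) = -1
  L: −(2) − (0) + (2) − (0) = 0
  T: −(-2) − (1) + (-3) − (1) = -3
  I: −(0) − (-2) + (-2) − (0) = 0
So the dimensions are [M⁻¹ T⁻³].

M: -1, L: 0, T: -3, I: 0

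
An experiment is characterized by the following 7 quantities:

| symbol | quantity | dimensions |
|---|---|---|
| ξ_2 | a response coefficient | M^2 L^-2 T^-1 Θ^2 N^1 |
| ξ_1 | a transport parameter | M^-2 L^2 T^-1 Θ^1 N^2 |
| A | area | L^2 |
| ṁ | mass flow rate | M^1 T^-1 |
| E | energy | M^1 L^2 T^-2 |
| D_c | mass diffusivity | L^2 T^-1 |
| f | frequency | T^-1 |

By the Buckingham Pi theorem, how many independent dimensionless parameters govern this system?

2

There are 7 variables and 5 base dimensions (M, L, T, Θ, N).
The dimension matrix has rank 5.
Independent dimensionless groups: 7 − 5 = 2.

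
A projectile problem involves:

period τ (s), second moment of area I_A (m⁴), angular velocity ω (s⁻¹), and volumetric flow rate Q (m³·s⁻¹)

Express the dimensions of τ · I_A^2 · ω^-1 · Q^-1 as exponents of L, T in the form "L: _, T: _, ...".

L: 5, T: 3

Collect each base-dimension exponent across the product:
  L: (0) + 2·(4) − (0) − (3) = 5
  T: (1) + 2·(0) − (-1) − (-1) = 3
So the dimensions are [L⁵ T³].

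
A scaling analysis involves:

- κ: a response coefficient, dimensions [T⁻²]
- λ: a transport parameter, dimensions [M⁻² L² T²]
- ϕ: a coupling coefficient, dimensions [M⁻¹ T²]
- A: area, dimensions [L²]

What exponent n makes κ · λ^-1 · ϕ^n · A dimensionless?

2

Balance the M exponent: (-1)·n from ϕ, plus (0) − (-2) + (0) = 2 from the rest, must sum to zero.
−n + 2 = 0, so n = 2.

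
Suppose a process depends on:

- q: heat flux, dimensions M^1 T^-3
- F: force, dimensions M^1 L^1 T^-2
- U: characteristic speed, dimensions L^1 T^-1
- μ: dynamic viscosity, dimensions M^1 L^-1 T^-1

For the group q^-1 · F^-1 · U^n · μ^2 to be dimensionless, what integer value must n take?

3

Balance the L exponent: (1)·n from U, plus −(0) − (1) + 2·(-1) = -3 from the rest, must sum to zero.
n − 3 = 0, so n = 3.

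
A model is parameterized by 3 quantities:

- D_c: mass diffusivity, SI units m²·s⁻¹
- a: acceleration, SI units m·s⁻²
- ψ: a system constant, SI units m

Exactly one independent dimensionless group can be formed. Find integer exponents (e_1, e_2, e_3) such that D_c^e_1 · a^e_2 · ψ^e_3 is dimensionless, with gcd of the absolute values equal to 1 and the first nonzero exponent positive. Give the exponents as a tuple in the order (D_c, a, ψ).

(2, -1, -3)

L: e_1·(2) + e_2·(1) + e_3·(1) = 0
T: e_1·(-1) + e_2·(-2) + e_3·(0) = 0
Solving this homogeneous linear system for the smallest-integer solution (first nonzero entry positive) gives (2, -1, -3).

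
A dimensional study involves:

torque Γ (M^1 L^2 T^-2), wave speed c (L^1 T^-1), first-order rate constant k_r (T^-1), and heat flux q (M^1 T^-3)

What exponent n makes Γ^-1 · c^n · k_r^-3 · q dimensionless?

2

Balance the L exponent: (1)·n from c, plus −(2) − 3·(0) + (0) = -2 from the rest, must sum to zero.
n − 2 = 0, so n = 2.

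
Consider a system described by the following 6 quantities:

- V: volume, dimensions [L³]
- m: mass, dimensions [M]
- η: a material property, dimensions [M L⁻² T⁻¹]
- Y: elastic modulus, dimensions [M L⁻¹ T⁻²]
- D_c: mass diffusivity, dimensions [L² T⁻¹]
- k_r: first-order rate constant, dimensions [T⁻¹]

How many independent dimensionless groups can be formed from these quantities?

There are 6 variables and 3 base dimensions (M, L, T).
The dimension matrix has rank 3.
Independent dimensionless groups: 6 − 3 = 3.

3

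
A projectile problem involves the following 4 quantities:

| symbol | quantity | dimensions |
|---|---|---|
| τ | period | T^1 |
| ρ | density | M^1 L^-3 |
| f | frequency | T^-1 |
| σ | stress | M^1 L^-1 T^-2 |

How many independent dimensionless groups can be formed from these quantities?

1

There are 4 variables and 3 base dimensions (M, L, T).
The dimension matrix has rank 3.
Independent dimensionless groups: 4 − 3 = 1.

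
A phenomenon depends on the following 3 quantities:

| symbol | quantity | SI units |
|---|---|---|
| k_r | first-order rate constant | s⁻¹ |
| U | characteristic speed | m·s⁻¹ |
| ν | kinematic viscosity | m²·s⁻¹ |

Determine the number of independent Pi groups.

There are 3 variables and 2 base dimensions (L, T).
The dimension matrix has rank 2.
Independent dimensionless groups: 3 − 2 = 1.

1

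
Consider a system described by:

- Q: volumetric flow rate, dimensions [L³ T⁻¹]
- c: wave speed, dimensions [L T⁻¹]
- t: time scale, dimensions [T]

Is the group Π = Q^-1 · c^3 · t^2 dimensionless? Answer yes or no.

Sum the exponent of each base dimension across the product:
  L: −[Q]_L + 3·[c]_L + 2·[t]_L = −(3) + 3·(1) + 2·(0) = 0
  T: −[Q]_T + 3·[c]_T + 2·[t]_T = −(-1) + 3·(-1) + 2·(1) = 0
All base exponents vanish — dimensionless.

yes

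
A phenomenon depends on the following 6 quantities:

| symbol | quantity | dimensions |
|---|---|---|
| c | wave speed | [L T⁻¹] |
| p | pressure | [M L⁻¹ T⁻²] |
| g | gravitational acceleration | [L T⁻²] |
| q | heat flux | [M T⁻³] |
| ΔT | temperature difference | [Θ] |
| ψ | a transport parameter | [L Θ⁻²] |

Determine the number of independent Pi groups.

2

There are 6 variables and 4 base dimensions (M, L, T, Θ).
The dimension matrix has rank 4.
Independent dimensionless groups: 6 − 4 = 2.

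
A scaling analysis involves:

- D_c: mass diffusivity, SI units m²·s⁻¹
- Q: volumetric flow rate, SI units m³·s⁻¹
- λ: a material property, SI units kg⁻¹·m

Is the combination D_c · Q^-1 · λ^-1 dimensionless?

Sum the exponent of each base dimension across the product:
  M: [D_c]_M − [Q]_M − [λ]_M = (0) − (0) − (-1) = 1
  L: [D_c]_L − [Q]_L − [λ]_L = (2) − (3) − (1) = -2
  T: [D_c]_T − [Q]_T − [λ]_T = (-1) − (-1) − (0) = 0
Net dimensions [M L⁻²] ≠ [1] — not dimensionless.

no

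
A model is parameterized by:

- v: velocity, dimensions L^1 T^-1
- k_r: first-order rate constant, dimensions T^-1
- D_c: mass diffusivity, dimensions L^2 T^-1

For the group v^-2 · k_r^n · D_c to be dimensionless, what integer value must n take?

1

Balance the T exponent: (-1)·n from k_r, plus −2·(-1) + (-1) = 1 from the rest, must sum to zero.
−n + 1 = 0, so n = 1.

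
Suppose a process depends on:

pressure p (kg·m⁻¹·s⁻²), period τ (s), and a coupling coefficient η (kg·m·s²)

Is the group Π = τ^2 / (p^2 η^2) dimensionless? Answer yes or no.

Sum the exponent of each base dimension across the product:
  M: −2·[p]_M + 2·[τ]_M − 2·[η]_M = −2·(1) + 2·(0) − 2·(1) = -4
  L: −2·[p]_L + 2·[τ]_L − 2·[η]_L = −2·(-1) + 2·(0) − 2·(1) = 0
  T: −2·[p]_T + 2·[τ]_T − 2·[η]_T = −2·(-2) + 2·(1) − 2·(2) = 2
Net dimensions [M⁻⁴ T²] ≠ [1] — not dimensionless.

no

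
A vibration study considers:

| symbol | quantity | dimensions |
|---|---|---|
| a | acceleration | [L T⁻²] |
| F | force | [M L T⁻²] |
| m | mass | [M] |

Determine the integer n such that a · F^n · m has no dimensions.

Balance the M exponent: (1)·n from F, plus (0) + (1) = 1 from the rest, must sum to zero.
n + 1 = 0, so n = -1.

-1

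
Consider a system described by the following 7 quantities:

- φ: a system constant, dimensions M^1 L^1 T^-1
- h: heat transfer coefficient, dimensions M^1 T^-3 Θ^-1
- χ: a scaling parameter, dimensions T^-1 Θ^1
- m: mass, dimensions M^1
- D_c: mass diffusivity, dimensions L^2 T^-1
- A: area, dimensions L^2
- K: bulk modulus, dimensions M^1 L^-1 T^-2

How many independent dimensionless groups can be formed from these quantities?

There are 7 variables and 4 base dimensions (M, L, T, Θ).
The dimension matrix has rank 4.
Independent dimensionless groups: 7 − 4 = 3.

3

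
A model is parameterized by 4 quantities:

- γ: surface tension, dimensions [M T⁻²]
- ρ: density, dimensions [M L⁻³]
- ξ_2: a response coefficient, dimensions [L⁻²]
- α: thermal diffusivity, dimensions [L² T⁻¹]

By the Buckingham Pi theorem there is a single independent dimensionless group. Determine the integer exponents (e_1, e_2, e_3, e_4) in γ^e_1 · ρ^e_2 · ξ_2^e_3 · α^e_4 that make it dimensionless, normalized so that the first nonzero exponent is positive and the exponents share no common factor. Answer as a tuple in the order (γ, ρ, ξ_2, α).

(2, -2, -1, -4)

M: e_1·(1) + e_2·(1) + e_3·(0) + e_4·(0) = 0
L: e_1·(0) + e_2·(-3) + e_3·(-2) + e_4·(2) = 0
T: e_1·(-2) + e_2·(0) + e_3·(0) + e_4·(-1) = 0
Solving this homogeneous linear system for the smallest-integer solution (first nonzero entry positive) gives (2, -2, -1, -4).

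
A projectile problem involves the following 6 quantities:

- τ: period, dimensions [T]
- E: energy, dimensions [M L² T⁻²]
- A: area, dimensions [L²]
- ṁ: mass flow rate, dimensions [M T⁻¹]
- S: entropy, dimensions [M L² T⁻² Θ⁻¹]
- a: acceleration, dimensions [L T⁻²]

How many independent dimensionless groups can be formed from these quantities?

There are 6 variables and 4 base dimensions (M, L, T, Θ).
The dimension matrix has rank 4.
Independent dimensionless groups: 6 − 4 = 2.

2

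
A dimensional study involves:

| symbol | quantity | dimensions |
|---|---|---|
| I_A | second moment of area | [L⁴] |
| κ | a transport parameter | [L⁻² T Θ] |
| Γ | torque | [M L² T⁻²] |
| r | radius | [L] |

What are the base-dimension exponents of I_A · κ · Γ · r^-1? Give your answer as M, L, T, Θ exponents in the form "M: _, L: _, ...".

Collect each base-dimension exponent across the product:
  M: (0) + (0) + (1) − (0) = 1
  L: (4) + (-2) + (2) − (1) = 3
  T: (0) + (1) + (-2) − (0) = -1
  Θ: (0) + (1) + (0) − (0) = 1
So the dimensions are [M L³ T⁻¹ Θ].

M: 1, L: 3, T: -1, Θ: 1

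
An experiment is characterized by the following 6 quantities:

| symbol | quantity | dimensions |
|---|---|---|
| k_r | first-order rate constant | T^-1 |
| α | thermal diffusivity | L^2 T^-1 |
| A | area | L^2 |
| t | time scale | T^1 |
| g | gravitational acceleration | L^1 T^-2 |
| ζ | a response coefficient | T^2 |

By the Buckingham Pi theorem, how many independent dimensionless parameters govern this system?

There are 6 variables and 2 base dimensions (L, T).
The dimension matrix has rank 2.
Independent dimensionless groups: 6 − 2 = 4.

4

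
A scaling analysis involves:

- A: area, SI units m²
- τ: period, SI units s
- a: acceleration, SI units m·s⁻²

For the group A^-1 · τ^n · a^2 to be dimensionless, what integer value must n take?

Balance the T exponent: (1)·n from τ, plus −(0) + 2·(-2) = -4 from the rest, must sum to zero.
n − 4 = 0, so n = 4.

4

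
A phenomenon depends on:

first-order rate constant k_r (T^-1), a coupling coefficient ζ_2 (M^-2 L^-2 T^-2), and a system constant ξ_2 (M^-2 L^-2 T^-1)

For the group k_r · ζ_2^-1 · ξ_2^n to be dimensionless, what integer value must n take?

Balance the M exponent: (-2)·n from ξ_2, plus (0) − (-2) = 2 from the rest, must sum to zero.
-2n + 2 = 0, so n = 1.

1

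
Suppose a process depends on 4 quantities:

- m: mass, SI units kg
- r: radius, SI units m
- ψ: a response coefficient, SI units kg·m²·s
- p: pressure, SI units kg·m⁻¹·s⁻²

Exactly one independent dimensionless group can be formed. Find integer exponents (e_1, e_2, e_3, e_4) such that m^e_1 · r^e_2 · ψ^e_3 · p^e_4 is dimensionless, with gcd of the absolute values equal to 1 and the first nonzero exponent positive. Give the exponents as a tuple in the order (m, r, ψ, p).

M: e_1·(1) + e_2·(0) + e_3·(1) + e_4·(1) = 0
L: e_1·(0) + e_2·(1) + e_3·(2) + e_4·(-1) = 0
T: e_1·(0) + e_2·(0) + e_3·(1) + e_4·(-2) = 0
Solving this homogeneous linear system for the smallest-integer solution (first nonzero entry positive) gives (3, 3, -2, -1).

(3, 3, -2, -1)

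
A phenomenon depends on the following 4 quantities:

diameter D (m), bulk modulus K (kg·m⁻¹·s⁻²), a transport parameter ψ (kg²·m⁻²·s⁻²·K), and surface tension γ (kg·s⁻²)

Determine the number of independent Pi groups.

1

There are 4 variables and 4 base dimensions (M, L, T, Θ).
The dimension matrix has rank 3 (less than 4: the dimension vectors are linearly dependent).
Independent dimensionless groups: 4 − 3 = 1.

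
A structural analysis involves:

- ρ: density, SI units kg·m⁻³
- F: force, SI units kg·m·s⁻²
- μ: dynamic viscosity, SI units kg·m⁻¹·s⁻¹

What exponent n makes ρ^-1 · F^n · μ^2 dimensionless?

Balance the M exponent: (1)·n from F, plus −(1) + 2·(1) = 1 from the rest, must sum to zero.
n + 1 = 0, so n = -1.

-1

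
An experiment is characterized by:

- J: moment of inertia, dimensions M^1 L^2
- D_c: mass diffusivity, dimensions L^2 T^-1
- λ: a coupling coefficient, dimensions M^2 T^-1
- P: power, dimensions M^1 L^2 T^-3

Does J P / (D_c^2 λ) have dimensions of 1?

Sum the exponent of each base dimension across the product:
  M: [J]_M − 2·[D_c]_M − [λ]_M + [P]_M = (1) − 2·(0) − (2) + (1) = 0
  L: [J]_L − 2·[D_c]_L − [λ]_L + [P]_L = (2) − 2·(2) − (0) + (2) = 0
  T: [J]_T − 2·[D_c]_T − [λ]_T + [P]_T = (0) − 2·(-1) − (-1) + (-3) = 0
All base exponents vanish — dimensionless.

yes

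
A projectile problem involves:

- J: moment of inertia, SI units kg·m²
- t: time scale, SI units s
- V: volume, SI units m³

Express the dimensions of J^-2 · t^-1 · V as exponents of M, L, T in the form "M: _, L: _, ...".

M: -2, L: -1, T: -1

Collect each base-dimension exponent across the product:
  M: −2·(1) − (0) + (0) = -2
  L: −2·(2) − (0) + (3) = -1
  T: −2·(0) − (1) + (0) = -1
So the dimensions are [M⁻² L⁻¹ T⁻¹].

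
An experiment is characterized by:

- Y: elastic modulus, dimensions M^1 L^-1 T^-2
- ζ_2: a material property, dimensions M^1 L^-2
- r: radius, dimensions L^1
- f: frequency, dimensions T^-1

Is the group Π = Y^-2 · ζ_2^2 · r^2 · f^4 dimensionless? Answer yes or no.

yes

Sum the exponent of each base dimension across the product:
  M: −2·[Y]_M + 2·[ζ_2]_M + 2·[r]_M + 4·[f]_M = −2·(1) + 2·(1) + 2·(0) + 4·(0) = 0
  L: −2·[Y]_L + 2·[ζ_2]_L + 2·[r]_L + 4·[f]_L = −2·(-1) + 2·(-2) + 2·(1) + 4·(0) = 0
  T: −2·[Y]_T + 2·[ζ_2]_T + 2·[r]_T + 4·[f]_T = −2·(-2) + 2·(0) + 2·(0) + 4·(-1) = 0
All base exponents vanish — dimensionless.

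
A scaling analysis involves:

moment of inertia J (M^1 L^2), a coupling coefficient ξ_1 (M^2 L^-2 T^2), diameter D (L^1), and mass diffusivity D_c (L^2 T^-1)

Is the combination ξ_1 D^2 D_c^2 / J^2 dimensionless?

Sum the exponent of each base dimension across the product:
  M: −2·[J]_M + [ξ_1]_M + 2·[D]_M + 2·[D_c]_M = −2·(1) + (2) + 2·(0) + 2·(0) = 0
  L: −2·[J]_L + [ξ_1]_L + 2·[D]_L + 2·[D_c]_L = −2·(2) + (-2) + 2·(1) + 2·(2) = 0
  T: −2·[J]_T + [ξ_1]_T + 2·[D]_T + 2·[D_c]_T = −2·(0) + (2) + 2·(0) + 2·(-1) = 0
All base exponents vanish — dimensionless.

yes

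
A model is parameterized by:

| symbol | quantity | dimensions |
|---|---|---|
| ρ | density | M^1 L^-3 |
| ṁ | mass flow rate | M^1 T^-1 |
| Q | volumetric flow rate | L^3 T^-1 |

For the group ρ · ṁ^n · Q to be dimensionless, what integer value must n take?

-1

Balance the M exponent: (1)·n from ṁ, plus (1) + (0) = 1 from the rest, must sum to zero.
n + 1 = 0, so n = -1.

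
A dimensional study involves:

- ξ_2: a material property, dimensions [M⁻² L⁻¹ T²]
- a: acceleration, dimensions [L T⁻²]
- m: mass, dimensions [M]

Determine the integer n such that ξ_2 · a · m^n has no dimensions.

Balance the M exponent: (1)·n from m, plus (-2) + (0) = -2 from the rest, must sum to zero.
n − 2 = 0, so n = 2.

2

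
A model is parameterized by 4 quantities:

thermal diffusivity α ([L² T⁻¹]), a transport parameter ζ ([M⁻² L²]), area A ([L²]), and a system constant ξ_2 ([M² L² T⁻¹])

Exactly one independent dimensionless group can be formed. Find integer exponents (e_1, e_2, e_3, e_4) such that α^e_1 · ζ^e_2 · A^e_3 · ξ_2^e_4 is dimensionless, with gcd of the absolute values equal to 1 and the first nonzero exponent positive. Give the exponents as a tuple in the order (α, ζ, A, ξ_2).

(1, -1, 1, -1)

M: e_1·(0) + e_2·(-2) + e_3·(0) + e_4·(2) = 0
L: e_1·(2) + e_2·(2) + e_3·(2) + e_4·(2) = 0
T: e_1·(-1) + e_2·(0) + e_3·(0) + e_4·(-1) = 0
Solving this homogeneous linear system for the smallest-integer solution (first nonzero entry positive) gives (1, -1, 1, -1).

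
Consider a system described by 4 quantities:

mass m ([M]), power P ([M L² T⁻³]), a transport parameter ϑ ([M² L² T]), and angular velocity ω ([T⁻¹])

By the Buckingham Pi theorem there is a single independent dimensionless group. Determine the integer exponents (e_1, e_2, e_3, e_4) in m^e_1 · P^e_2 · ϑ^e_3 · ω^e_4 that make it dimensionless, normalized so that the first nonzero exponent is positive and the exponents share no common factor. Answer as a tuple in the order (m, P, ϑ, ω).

M: e_1·(1) + e_2·(1) + e_3·(2) + e_4·(0) = 0
L: e_1·(0) + e_2·(2) + e_3·(2) + e_4·(0) = 0
T: e_1·(0) + e_2·(-3) + e_3·(1) + e_4·(-1) = 0
Solving this homogeneous linear system for the smallest-integer solution (first nonzero entry positive) gives (1, 1, -1, -4).

(1, 1, -1, -4)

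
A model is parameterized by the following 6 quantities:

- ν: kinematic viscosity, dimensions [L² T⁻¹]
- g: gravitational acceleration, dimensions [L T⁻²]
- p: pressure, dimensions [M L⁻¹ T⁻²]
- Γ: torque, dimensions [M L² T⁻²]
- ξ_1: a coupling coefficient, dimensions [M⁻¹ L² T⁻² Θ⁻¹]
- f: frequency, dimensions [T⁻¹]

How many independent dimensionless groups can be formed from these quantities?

There are 6 variables and 4 base dimensions (M, L, T, Θ).
The dimension matrix has rank 4.
Independent dimensionless groups: 6 − 4 = 2.

2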